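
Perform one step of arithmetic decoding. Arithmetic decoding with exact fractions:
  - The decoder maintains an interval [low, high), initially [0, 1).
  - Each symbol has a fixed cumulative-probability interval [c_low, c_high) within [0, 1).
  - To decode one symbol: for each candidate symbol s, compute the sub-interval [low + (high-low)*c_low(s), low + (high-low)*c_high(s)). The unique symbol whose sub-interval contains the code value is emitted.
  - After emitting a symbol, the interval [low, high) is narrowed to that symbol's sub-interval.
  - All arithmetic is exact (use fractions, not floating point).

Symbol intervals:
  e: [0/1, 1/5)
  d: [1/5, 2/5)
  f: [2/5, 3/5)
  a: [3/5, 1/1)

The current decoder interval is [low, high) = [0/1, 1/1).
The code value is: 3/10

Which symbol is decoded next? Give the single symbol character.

Interval width = high − low = 1/1 − 0/1 = 1/1
Scaled code = (code − low) / width = (3/10 − 0/1) / 1/1 = 3/10
  e: [0/1, 1/5) 
  d: [1/5, 2/5) ← scaled code falls here ✓
  f: [2/5, 3/5) 
  a: [3/5, 1/1) 

Answer: d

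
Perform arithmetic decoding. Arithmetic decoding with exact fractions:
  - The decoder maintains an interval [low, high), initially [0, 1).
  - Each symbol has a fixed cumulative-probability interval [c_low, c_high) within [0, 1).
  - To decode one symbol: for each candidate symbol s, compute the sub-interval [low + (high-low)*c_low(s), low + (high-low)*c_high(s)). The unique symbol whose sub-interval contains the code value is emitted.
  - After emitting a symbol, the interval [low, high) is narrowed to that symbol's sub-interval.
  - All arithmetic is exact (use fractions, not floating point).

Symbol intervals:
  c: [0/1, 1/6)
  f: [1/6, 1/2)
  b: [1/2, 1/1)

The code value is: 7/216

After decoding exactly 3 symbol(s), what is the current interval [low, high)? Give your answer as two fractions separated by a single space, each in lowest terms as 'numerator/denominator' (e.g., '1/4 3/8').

Step 1: interval [0/1, 1/1), width = 1/1 - 0/1 = 1/1
  'c': [0/1 + 1/1*0/1, 0/1 + 1/1*1/6) = [0/1, 1/6) <- contains code 7/216
  'f': [0/1 + 1/1*1/6, 0/1 + 1/1*1/2) = [1/6, 1/2)
  'b': [0/1 + 1/1*1/2, 0/1 + 1/1*1/1) = [1/2, 1/1)
  emit 'c', narrow to [0/1, 1/6)
Step 2: interval [0/1, 1/6), width = 1/6 - 0/1 = 1/6
  'c': [0/1 + 1/6*0/1, 0/1 + 1/6*1/6) = [0/1, 1/36)
  'f': [0/1 + 1/6*1/6, 0/1 + 1/6*1/2) = [1/36, 1/12) <- contains code 7/216
  'b': [0/1 + 1/6*1/2, 0/1 + 1/6*1/1) = [1/12, 1/6)
  emit 'f', narrow to [1/36, 1/12)
Step 3: interval [1/36, 1/12), width = 1/12 - 1/36 = 1/18
  'c': [1/36 + 1/18*0/1, 1/36 + 1/18*1/6) = [1/36, 1/27) <- contains code 7/216
  'f': [1/36 + 1/18*1/6, 1/36 + 1/18*1/2) = [1/27, 1/18)
  'b': [1/36 + 1/18*1/2, 1/36 + 1/18*1/1) = [1/18, 1/12)
  emit 'c', narrow to [1/36, 1/27)

Answer: 1/36 1/27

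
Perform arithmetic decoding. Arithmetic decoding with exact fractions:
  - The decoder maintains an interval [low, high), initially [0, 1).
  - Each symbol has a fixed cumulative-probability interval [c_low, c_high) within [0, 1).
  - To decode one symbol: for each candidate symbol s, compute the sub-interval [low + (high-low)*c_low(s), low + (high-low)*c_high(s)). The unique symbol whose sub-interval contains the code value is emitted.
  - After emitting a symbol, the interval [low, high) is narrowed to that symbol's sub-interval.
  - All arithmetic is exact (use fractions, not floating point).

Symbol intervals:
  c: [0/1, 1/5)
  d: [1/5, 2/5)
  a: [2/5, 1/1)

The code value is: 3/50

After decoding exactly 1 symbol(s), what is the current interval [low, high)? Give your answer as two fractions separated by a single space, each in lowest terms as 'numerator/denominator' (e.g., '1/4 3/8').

Answer: 0/1 1/5

Derivation:
Step 1: interval [0/1, 1/1), width = 1/1 - 0/1 = 1/1
  'c': [0/1 + 1/1*0/1, 0/1 + 1/1*1/5) = [0/1, 1/5) <- contains code 3/50
  'd': [0/1 + 1/1*1/5, 0/1 + 1/1*2/5) = [1/5, 2/5)
  'a': [0/1 + 1/1*2/5, 0/1 + 1/1*1/1) = [2/5, 1/1)
  emit 'c', narrow to [0/1, 1/5)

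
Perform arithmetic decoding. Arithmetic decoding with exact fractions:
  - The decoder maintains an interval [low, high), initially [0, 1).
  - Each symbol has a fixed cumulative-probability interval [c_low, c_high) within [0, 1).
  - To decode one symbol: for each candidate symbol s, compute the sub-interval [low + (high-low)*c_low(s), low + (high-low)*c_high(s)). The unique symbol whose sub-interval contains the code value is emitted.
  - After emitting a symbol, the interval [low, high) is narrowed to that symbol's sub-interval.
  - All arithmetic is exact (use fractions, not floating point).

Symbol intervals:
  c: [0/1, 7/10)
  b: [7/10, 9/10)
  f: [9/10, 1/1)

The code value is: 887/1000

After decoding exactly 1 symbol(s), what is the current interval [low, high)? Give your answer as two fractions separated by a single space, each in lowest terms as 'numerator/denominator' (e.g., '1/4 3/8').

Answer: 7/10 9/10

Derivation:
Step 1: interval [0/1, 1/1), width = 1/1 - 0/1 = 1/1
  'c': [0/1 + 1/1*0/1, 0/1 + 1/1*7/10) = [0/1, 7/10)
  'b': [0/1 + 1/1*7/10, 0/1 + 1/1*9/10) = [7/10, 9/10) <- contains code 887/1000
  'f': [0/1 + 1/1*9/10, 0/1 + 1/1*1/1) = [9/10, 1/1)
  emit 'b', narrow to [7/10, 9/10)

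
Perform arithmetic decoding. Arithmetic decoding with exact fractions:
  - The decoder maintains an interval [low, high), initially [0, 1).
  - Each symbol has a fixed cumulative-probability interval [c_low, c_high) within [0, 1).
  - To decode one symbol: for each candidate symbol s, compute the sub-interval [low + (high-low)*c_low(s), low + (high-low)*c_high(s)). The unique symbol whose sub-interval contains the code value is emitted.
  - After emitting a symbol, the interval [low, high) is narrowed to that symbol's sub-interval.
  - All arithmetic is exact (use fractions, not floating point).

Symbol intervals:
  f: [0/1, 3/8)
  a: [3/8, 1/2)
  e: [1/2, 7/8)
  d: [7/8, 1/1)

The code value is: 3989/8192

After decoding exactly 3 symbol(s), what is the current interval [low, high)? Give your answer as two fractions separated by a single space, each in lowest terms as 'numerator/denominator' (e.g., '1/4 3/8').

Step 1: interval [0/1, 1/1), width = 1/1 - 0/1 = 1/1
  'f': [0/1 + 1/1*0/1, 0/1 + 1/1*3/8) = [0/1, 3/8)
  'a': [0/1 + 1/1*3/8, 0/1 + 1/1*1/2) = [3/8, 1/2) <- contains code 3989/8192
  'e': [0/1 + 1/1*1/2, 0/1 + 1/1*7/8) = [1/2, 7/8)
  'd': [0/1 + 1/1*7/8, 0/1 + 1/1*1/1) = [7/8, 1/1)
  emit 'a', narrow to [3/8, 1/2)
Step 2: interval [3/8, 1/2), width = 1/2 - 3/8 = 1/8
  'f': [3/8 + 1/8*0/1, 3/8 + 1/8*3/8) = [3/8, 27/64)
  'a': [3/8 + 1/8*3/8, 3/8 + 1/8*1/2) = [27/64, 7/16)
  'e': [3/8 + 1/8*1/2, 3/8 + 1/8*7/8) = [7/16, 31/64)
  'd': [3/8 + 1/8*7/8, 3/8 + 1/8*1/1) = [31/64, 1/2) <- contains code 3989/8192
  emit 'd', narrow to [31/64, 1/2)
Step 3: interval [31/64, 1/2), width = 1/2 - 31/64 = 1/64
  'f': [31/64 + 1/64*0/1, 31/64 + 1/64*3/8) = [31/64, 251/512) <- contains code 3989/8192
  'a': [31/64 + 1/64*3/8, 31/64 + 1/64*1/2) = [251/512, 63/128)
  'e': [31/64 + 1/64*1/2, 31/64 + 1/64*7/8) = [63/128, 255/512)
  'd': [31/64 + 1/64*7/8, 31/64 + 1/64*1/1) = [255/512, 1/2)
  emit 'f', narrow to [31/64, 251/512)

Answer: 31/64 251/512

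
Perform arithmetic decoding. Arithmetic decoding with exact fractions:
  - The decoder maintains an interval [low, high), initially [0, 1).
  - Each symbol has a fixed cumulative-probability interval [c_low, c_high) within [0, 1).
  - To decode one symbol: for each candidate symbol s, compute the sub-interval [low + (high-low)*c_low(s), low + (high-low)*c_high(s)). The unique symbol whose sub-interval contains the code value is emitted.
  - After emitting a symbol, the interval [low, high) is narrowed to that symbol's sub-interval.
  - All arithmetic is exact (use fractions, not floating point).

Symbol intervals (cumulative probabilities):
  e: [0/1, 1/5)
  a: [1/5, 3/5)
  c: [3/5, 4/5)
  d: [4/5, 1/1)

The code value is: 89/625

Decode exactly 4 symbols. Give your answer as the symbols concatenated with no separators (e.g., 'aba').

Answer: ecad

Derivation:
Step 1: interval [0/1, 1/1), width = 1/1 - 0/1 = 1/1
  'e': [0/1 + 1/1*0/1, 0/1 + 1/1*1/5) = [0/1, 1/5) <- contains code 89/625
  'a': [0/1 + 1/1*1/5, 0/1 + 1/1*3/5) = [1/5, 3/5)
  'c': [0/1 + 1/1*3/5, 0/1 + 1/1*4/5) = [3/5, 4/5)
  'd': [0/1 + 1/1*4/5, 0/1 + 1/1*1/1) = [4/5, 1/1)
  emit 'e', narrow to [0/1, 1/5)
Step 2: interval [0/1, 1/5), width = 1/5 - 0/1 = 1/5
  'e': [0/1 + 1/5*0/1, 0/1 + 1/5*1/5) = [0/1, 1/25)
  'a': [0/1 + 1/5*1/5, 0/1 + 1/5*3/5) = [1/25, 3/25)
  'c': [0/1 + 1/5*3/5, 0/1 + 1/5*4/5) = [3/25, 4/25) <- contains code 89/625
  'd': [0/1 + 1/5*4/5, 0/1 + 1/5*1/1) = [4/25, 1/5)
  emit 'c', narrow to [3/25, 4/25)
Step 3: interval [3/25, 4/25), width = 4/25 - 3/25 = 1/25
  'e': [3/25 + 1/25*0/1, 3/25 + 1/25*1/5) = [3/25, 16/125)
  'a': [3/25 + 1/25*1/5, 3/25 + 1/25*3/5) = [16/125, 18/125) <- contains code 89/625
  'c': [3/25 + 1/25*3/5, 3/25 + 1/25*4/5) = [18/125, 19/125)
  'd': [3/25 + 1/25*4/5, 3/25 + 1/25*1/1) = [19/125, 4/25)
  emit 'a', narrow to [16/125, 18/125)
Step 4: interval [16/125, 18/125), width = 18/125 - 16/125 = 2/125
  'e': [16/125 + 2/125*0/1, 16/125 + 2/125*1/5) = [16/125, 82/625)
  'a': [16/125 + 2/125*1/5, 16/125 + 2/125*3/5) = [82/625, 86/625)
  'c': [16/125 + 2/125*3/5, 16/125 + 2/125*4/5) = [86/625, 88/625)
  'd': [16/125 + 2/125*4/5, 16/125 + 2/125*1/1) = [88/625, 18/125) <- contains code 89/625
  emit 'd', narrow to [88/625, 18/125)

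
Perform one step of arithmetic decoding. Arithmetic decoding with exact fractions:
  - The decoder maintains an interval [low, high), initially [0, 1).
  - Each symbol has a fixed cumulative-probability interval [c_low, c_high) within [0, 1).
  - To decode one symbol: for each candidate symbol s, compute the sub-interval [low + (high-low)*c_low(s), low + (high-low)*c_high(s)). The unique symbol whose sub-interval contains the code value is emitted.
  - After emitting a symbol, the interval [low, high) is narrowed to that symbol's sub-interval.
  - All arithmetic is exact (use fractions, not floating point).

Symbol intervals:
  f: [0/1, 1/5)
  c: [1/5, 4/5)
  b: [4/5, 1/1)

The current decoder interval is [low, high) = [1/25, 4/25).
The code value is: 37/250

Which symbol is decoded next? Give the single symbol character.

Interval width = high − low = 4/25 − 1/25 = 3/25
Scaled code = (code − low) / width = (37/250 − 1/25) / 3/25 = 9/10
  f: [0/1, 1/5) 
  c: [1/5, 4/5) 
  b: [4/5, 1/1) ← scaled code falls here ✓

Answer: b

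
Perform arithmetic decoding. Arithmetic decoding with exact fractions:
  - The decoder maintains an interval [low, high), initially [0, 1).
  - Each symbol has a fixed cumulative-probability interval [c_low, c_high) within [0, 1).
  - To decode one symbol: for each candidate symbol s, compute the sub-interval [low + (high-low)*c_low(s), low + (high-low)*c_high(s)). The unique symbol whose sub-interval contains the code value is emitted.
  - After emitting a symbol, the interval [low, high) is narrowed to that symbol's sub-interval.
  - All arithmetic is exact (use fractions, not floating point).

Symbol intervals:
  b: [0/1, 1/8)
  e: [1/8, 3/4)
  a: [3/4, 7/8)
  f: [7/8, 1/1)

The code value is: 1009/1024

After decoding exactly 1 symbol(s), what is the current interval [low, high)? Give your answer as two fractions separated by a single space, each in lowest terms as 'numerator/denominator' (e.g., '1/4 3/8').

Answer: 7/8 1/1

Derivation:
Step 1: interval [0/1, 1/1), width = 1/1 - 0/1 = 1/1
  'b': [0/1 + 1/1*0/1, 0/1 + 1/1*1/8) = [0/1, 1/8)
  'e': [0/1 + 1/1*1/8, 0/1 + 1/1*3/4) = [1/8, 3/4)
  'a': [0/1 + 1/1*3/4, 0/1 + 1/1*7/8) = [3/4, 7/8)
  'f': [0/1 + 1/1*7/8, 0/1 + 1/1*1/1) = [7/8, 1/1) <- contains code 1009/1024
  emit 'f', narrow to [7/8, 1/1)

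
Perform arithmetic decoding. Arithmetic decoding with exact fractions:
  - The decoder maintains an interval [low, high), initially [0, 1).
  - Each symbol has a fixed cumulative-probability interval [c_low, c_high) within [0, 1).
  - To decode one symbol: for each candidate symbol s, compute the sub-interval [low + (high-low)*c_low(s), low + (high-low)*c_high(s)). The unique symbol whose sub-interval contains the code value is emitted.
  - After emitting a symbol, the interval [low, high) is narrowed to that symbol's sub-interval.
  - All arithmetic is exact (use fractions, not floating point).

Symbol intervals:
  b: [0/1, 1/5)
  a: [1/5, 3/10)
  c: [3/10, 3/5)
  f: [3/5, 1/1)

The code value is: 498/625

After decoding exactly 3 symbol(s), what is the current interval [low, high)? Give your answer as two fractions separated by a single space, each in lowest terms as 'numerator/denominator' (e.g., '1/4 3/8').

Step 1: interval [0/1, 1/1), width = 1/1 - 0/1 = 1/1
  'b': [0/1 + 1/1*0/1, 0/1 + 1/1*1/5) = [0/1, 1/5)
  'a': [0/1 + 1/1*1/5, 0/1 + 1/1*3/10) = [1/5, 3/10)
  'c': [0/1 + 1/1*3/10, 0/1 + 1/1*3/5) = [3/10, 3/5)
  'f': [0/1 + 1/1*3/5, 0/1 + 1/1*1/1) = [3/5, 1/1) <- contains code 498/625
  emit 'f', narrow to [3/5, 1/1)
Step 2: interval [3/5, 1/1), width = 1/1 - 3/5 = 2/5
  'b': [3/5 + 2/5*0/1, 3/5 + 2/5*1/5) = [3/5, 17/25)
  'a': [3/5 + 2/5*1/5, 3/5 + 2/5*3/10) = [17/25, 18/25)
  'c': [3/5 + 2/5*3/10, 3/5 + 2/5*3/5) = [18/25, 21/25) <- contains code 498/625
  'f': [3/5 + 2/5*3/5, 3/5 + 2/5*1/1) = [21/25, 1/1)
  emit 'c', narrow to [18/25, 21/25)
Step 3: interval [18/25, 21/25), width = 21/25 - 18/25 = 3/25
  'b': [18/25 + 3/25*0/1, 18/25 + 3/25*1/5) = [18/25, 93/125)
  'a': [18/25 + 3/25*1/5, 18/25 + 3/25*3/10) = [93/125, 189/250)
  'c': [18/25 + 3/25*3/10, 18/25 + 3/25*3/5) = [189/250, 99/125)
  'f': [18/25 + 3/25*3/5, 18/25 + 3/25*1/1) = [99/125, 21/25) <- contains code 498/625
  emit 'f', narrow to [99/125, 21/25)

Answer: 99/125 21/25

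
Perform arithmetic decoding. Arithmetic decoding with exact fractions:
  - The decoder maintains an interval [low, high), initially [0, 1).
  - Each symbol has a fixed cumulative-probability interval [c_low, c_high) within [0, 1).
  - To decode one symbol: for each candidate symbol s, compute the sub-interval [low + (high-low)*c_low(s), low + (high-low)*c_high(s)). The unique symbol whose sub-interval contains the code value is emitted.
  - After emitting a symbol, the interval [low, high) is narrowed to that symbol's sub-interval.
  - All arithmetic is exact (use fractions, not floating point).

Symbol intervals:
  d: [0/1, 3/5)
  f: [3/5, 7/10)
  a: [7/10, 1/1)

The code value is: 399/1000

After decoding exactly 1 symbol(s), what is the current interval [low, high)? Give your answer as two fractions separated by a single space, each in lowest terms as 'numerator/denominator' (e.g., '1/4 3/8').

Step 1: interval [0/1, 1/1), width = 1/1 - 0/1 = 1/1
  'd': [0/1 + 1/1*0/1, 0/1 + 1/1*3/5) = [0/1, 3/5) <- contains code 399/1000
  'f': [0/1 + 1/1*3/5, 0/1 + 1/1*7/10) = [3/5, 7/10)
  'a': [0/1 + 1/1*7/10, 0/1 + 1/1*1/1) = [7/10, 1/1)
  emit 'd', narrow to [0/1, 3/5)

Answer: 0/1 3/5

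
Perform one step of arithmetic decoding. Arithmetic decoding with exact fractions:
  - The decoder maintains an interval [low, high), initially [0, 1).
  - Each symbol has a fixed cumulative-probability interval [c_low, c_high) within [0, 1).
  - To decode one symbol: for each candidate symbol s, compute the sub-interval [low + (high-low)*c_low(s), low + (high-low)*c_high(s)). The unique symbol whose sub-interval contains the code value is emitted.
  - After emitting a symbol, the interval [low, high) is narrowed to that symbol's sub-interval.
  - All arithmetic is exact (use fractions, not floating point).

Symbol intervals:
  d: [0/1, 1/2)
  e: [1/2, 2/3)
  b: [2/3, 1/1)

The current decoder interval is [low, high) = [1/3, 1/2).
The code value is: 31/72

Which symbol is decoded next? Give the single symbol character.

Interval width = high − low = 1/2 − 1/3 = 1/6
Scaled code = (code − low) / width = (31/72 − 1/3) / 1/6 = 7/12
  d: [0/1, 1/2) 
  e: [1/2, 2/3) ← scaled code falls here ✓
  b: [2/3, 1/1) 

Answer: e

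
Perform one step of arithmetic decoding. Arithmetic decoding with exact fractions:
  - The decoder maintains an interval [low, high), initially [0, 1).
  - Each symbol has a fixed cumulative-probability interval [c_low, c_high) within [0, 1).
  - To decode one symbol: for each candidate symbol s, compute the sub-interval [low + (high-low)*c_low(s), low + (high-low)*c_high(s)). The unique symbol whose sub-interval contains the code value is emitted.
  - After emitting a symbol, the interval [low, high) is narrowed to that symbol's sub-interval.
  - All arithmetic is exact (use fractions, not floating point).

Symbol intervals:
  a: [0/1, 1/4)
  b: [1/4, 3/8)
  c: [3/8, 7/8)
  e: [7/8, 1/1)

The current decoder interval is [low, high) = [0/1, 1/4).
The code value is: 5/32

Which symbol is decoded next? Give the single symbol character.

Answer: c

Derivation:
Interval width = high − low = 1/4 − 0/1 = 1/4
Scaled code = (code − low) / width = (5/32 − 0/1) / 1/4 = 5/8
  a: [0/1, 1/4) 
  b: [1/4, 3/8) 
  c: [3/8, 7/8) ← scaled code falls here ✓
  e: [7/8, 1/1) 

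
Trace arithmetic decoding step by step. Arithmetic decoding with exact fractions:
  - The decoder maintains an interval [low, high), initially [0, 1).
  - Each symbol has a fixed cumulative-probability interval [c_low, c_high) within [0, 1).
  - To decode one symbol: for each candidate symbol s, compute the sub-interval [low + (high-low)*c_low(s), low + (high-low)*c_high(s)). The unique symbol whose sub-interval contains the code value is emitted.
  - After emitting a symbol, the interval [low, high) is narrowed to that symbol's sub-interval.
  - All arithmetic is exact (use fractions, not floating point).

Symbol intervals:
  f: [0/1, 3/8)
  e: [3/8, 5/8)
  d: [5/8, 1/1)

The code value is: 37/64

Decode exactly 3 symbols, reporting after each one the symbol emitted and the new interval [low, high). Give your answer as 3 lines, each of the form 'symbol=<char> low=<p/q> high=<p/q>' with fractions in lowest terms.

Answer: symbol=e low=3/8 high=5/8
symbol=d low=17/32 high=5/8
symbol=e low=145/256 high=151/256

Derivation:
Step 1: interval [0/1, 1/1), width = 1/1 - 0/1 = 1/1
  'f': [0/1 + 1/1*0/1, 0/1 + 1/1*3/8) = [0/1, 3/8)
  'e': [0/1 + 1/1*3/8, 0/1 + 1/1*5/8) = [3/8, 5/8) <- contains code 37/64
  'd': [0/1 + 1/1*5/8, 0/1 + 1/1*1/1) = [5/8, 1/1)
  emit 'e', narrow to [3/8, 5/8)
Step 2: interval [3/8, 5/8), width = 5/8 - 3/8 = 1/4
  'f': [3/8 + 1/4*0/1, 3/8 + 1/4*3/8) = [3/8, 15/32)
  'e': [3/8 + 1/4*3/8, 3/8 + 1/4*5/8) = [15/32, 17/32)
  'd': [3/8 + 1/4*5/8, 3/8 + 1/4*1/1) = [17/32, 5/8) <- contains code 37/64
  emit 'd', narrow to [17/32, 5/8)
Step 3: interval [17/32, 5/8), width = 5/8 - 17/32 = 3/32
  'f': [17/32 + 3/32*0/1, 17/32 + 3/32*3/8) = [17/32, 145/256)
  'e': [17/32 + 3/32*3/8, 17/32 + 3/32*5/8) = [145/256, 151/256) <- contains code 37/64
  'd': [17/32 + 3/32*5/8, 17/32 + 3/32*1/1) = [151/256, 5/8)
  emit 'e', narrow to [145/256, 151/256)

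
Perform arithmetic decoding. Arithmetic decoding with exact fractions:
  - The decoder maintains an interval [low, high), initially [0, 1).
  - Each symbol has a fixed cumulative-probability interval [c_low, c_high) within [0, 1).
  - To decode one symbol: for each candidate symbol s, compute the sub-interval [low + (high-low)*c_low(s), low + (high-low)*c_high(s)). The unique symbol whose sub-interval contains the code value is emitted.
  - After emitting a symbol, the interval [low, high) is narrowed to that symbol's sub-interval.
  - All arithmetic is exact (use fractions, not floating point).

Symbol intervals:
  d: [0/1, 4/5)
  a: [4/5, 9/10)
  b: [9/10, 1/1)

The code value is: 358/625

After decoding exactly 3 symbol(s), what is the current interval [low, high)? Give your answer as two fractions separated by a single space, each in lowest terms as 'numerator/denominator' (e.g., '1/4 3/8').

Step 1: interval [0/1, 1/1), width = 1/1 - 0/1 = 1/1
  'd': [0/1 + 1/1*0/1, 0/1 + 1/1*4/5) = [0/1, 4/5) <- contains code 358/625
  'a': [0/1 + 1/1*4/5, 0/1 + 1/1*9/10) = [4/5, 9/10)
  'b': [0/1 + 1/1*9/10, 0/1 + 1/1*1/1) = [9/10, 1/1)
  emit 'd', narrow to [0/1, 4/5)
Step 2: interval [0/1, 4/5), width = 4/5 - 0/1 = 4/5
  'd': [0/1 + 4/5*0/1, 0/1 + 4/5*4/5) = [0/1, 16/25) <- contains code 358/625
  'a': [0/1 + 4/5*4/5, 0/1 + 4/5*9/10) = [16/25, 18/25)
  'b': [0/1 + 4/5*9/10, 0/1 + 4/5*1/1) = [18/25, 4/5)
  emit 'd', narrow to [0/1, 16/25)
Step 3: interval [0/1, 16/25), width = 16/25 - 0/1 = 16/25
  'd': [0/1 + 16/25*0/1, 0/1 + 16/25*4/5) = [0/1, 64/125)
  'a': [0/1 + 16/25*4/5, 0/1 + 16/25*9/10) = [64/125, 72/125) <- contains code 358/625
  'b': [0/1 + 16/25*9/10, 0/1 + 16/25*1/1) = [72/125, 16/25)
  emit 'a', narrow to [64/125, 72/125)

Answer: 64/125 72/125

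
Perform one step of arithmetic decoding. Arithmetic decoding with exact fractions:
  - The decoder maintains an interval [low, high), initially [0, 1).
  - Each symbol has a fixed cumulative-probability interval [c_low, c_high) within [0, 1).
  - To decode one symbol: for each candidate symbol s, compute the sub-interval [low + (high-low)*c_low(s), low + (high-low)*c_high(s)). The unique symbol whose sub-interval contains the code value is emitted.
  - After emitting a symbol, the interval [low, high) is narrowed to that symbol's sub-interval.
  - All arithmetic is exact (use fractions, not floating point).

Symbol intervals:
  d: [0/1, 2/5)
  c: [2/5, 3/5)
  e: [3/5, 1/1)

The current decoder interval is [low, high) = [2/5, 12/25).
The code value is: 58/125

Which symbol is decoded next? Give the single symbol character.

Answer: e

Derivation:
Interval width = high − low = 12/25 − 2/5 = 2/25
Scaled code = (code − low) / width = (58/125 − 2/5) / 2/25 = 4/5
  d: [0/1, 2/5) 
  c: [2/5, 3/5) 
  e: [3/5, 1/1) ← scaled code falls here ✓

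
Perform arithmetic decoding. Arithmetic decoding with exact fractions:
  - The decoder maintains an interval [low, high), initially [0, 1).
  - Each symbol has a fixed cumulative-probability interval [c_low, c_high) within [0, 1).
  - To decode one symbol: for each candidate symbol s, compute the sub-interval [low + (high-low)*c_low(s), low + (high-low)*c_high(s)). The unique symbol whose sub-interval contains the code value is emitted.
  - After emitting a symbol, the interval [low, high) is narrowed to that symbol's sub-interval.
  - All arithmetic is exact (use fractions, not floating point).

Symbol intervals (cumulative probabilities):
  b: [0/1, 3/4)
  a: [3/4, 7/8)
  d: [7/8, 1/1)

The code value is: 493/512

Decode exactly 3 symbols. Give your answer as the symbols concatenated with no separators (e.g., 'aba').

Answer: dbd

Derivation:
Step 1: interval [0/1, 1/1), width = 1/1 - 0/1 = 1/1
  'b': [0/1 + 1/1*0/1, 0/1 + 1/1*3/4) = [0/1, 3/4)
  'a': [0/1 + 1/1*3/4, 0/1 + 1/1*7/8) = [3/4, 7/8)
  'd': [0/1 + 1/1*7/8, 0/1 + 1/1*1/1) = [7/8, 1/1) <- contains code 493/512
  emit 'd', narrow to [7/8, 1/1)
Step 2: interval [7/8, 1/1), width = 1/1 - 7/8 = 1/8
  'b': [7/8 + 1/8*0/1, 7/8 + 1/8*3/4) = [7/8, 31/32) <- contains code 493/512
  'a': [7/8 + 1/8*3/4, 7/8 + 1/8*7/8) = [31/32, 63/64)
  'd': [7/8 + 1/8*7/8, 7/8 + 1/8*1/1) = [63/64, 1/1)
  emit 'b', narrow to [7/8, 31/32)
Step 3: interval [7/8, 31/32), width = 31/32 - 7/8 = 3/32
  'b': [7/8 + 3/32*0/1, 7/8 + 3/32*3/4) = [7/8, 121/128)
  'a': [7/8 + 3/32*3/4, 7/8 + 3/32*7/8) = [121/128, 245/256)
  'd': [7/8 + 3/32*7/8, 7/8 + 3/32*1/1) = [245/256, 31/32) <- contains code 493/512
  emit 'd', narrow to [245/256, 31/32)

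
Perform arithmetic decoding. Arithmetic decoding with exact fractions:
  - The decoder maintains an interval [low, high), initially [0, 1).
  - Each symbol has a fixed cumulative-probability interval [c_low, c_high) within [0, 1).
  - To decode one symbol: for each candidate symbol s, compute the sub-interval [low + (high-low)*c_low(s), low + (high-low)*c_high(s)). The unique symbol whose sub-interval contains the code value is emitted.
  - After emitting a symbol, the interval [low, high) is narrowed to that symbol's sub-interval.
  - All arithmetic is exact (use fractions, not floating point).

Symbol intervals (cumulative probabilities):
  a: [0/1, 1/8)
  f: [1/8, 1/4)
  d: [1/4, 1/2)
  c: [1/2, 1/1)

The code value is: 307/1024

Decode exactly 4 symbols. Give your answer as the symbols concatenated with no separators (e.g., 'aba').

Answer: dfcf

Derivation:
Step 1: interval [0/1, 1/1), width = 1/1 - 0/1 = 1/1
  'a': [0/1 + 1/1*0/1, 0/1 + 1/1*1/8) = [0/1, 1/8)
  'f': [0/1 + 1/1*1/8, 0/1 + 1/1*1/4) = [1/8, 1/4)
  'd': [0/1 + 1/1*1/4, 0/1 + 1/1*1/2) = [1/4, 1/2) <- contains code 307/1024
  'c': [0/1 + 1/1*1/2, 0/1 + 1/1*1/1) = [1/2, 1/1)
  emit 'd', narrow to [1/4, 1/2)
Step 2: interval [1/4, 1/2), width = 1/2 - 1/4 = 1/4
  'a': [1/4 + 1/4*0/1, 1/4 + 1/4*1/8) = [1/4, 9/32)
  'f': [1/4 + 1/4*1/8, 1/4 + 1/4*1/4) = [9/32, 5/16) <- contains code 307/1024
  'd': [1/4 + 1/4*1/4, 1/4 + 1/4*1/2) = [5/16, 3/8)
  'c': [1/4 + 1/4*1/2, 1/4 + 1/4*1/1) = [3/8, 1/2)
  emit 'f', narrow to [9/32, 5/16)
Step 3: interval [9/32, 5/16), width = 5/16 - 9/32 = 1/32
  'a': [9/32 + 1/32*0/1, 9/32 + 1/32*1/8) = [9/32, 73/256)
  'f': [9/32 + 1/32*1/8, 9/32 + 1/32*1/4) = [73/256, 37/128)
  'd': [9/32 + 1/32*1/4, 9/32 + 1/32*1/2) = [37/128, 19/64)
  'c': [9/32 + 1/32*1/2, 9/32 + 1/32*1/1) = [19/64, 5/16) <- contains code 307/1024
  emit 'c', narrow to [19/64, 5/16)
Step 4: interval [19/64, 5/16), width = 5/16 - 19/64 = 1/64
  'a': [19/64 + 1/64*0/1, 19/64 + 1/64*1/8) = [19/64, 153/512)
  'f': [19/64 + 1/64*1/8, 19/64 + 1/64*1/4) = [153/512, 77/256) <- contains code 307/1024
  'd': [19/64 + 1/64*1/4, 19/64 + 1/64*1/2) = [77/256, 39/128)
  'c': [19/64 + 1/64*1/2, 19/64 + 1/64*1/1) = [39/128, 5/16)
  emit 'f', narrow to [153/512, 77/256)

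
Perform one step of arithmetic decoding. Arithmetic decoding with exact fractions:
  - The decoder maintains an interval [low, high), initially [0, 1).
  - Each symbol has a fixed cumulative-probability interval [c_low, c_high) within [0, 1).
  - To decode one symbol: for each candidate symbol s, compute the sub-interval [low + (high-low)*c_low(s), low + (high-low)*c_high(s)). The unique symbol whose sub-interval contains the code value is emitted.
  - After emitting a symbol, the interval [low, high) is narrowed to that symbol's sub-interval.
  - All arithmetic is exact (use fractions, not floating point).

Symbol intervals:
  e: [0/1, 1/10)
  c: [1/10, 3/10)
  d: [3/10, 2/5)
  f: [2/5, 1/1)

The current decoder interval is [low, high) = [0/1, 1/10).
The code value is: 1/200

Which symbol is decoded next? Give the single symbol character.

Answer: e

Derivation:
Interval width = high − low = 1/10 − 0/1 = 1/10
Scaled code = (code − low) / width = (1/200 − 0/1) / 1/10 = 1/20
  e: [0/1, 1/10) ← scaled code falls here ✓
  c: [1/10, 3/10) 
  d: [3/10, 2/5) 
  f: [2/5, 1/1) 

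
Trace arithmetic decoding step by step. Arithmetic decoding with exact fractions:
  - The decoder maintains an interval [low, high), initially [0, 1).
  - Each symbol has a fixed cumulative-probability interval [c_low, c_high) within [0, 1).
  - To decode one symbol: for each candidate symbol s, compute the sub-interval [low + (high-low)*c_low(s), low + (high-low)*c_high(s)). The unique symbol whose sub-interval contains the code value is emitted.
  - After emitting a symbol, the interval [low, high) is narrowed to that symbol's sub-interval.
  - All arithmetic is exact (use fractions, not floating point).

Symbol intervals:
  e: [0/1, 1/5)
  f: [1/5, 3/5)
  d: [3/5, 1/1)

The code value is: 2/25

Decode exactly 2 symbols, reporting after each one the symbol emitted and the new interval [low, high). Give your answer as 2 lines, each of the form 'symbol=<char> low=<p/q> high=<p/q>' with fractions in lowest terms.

Answer: symbol=e low=0/1 high=1/5
symbol=f low=1/25 high=3/25

Derivation:
Step 1: interval [0/1, 1/1), width = 1/1 - 0/1 = 1/1
  'e': [0/1 + 1/1*0/1, 0/1 + 1/1*1/5) = [0/1, 1/5) <- contains code 2/25
  'f': [0/1 + 1/1*1/5, 0/1 + 1/1*3/5) = [1/5, 3/5)
  'd': [0/1 + 1/1*3/5, 0/1 + 1/1*1/1) = [3/5, 1/1)
  emit 'e', narrow to [0/1, 1/5)
Step 2: interval [0/1, 1/5), width = 1/5 - 0/1 = 1/5
  'e': [0/1 + 1/5*0/1, 0/1 + 1/5*1/5) = [0/1, 1/25)
  'f': [0/1 + 1/5*1/5, 0/1 + 1/5*3/5) = [1/25, 3/25) <- contains code 2/25
  'd': [0/1 + 1/5*3/5, 0/1 + 1/5*1/1) = [3/25, 1/5)
  emit 'f', narrow to [1/25, 3/25)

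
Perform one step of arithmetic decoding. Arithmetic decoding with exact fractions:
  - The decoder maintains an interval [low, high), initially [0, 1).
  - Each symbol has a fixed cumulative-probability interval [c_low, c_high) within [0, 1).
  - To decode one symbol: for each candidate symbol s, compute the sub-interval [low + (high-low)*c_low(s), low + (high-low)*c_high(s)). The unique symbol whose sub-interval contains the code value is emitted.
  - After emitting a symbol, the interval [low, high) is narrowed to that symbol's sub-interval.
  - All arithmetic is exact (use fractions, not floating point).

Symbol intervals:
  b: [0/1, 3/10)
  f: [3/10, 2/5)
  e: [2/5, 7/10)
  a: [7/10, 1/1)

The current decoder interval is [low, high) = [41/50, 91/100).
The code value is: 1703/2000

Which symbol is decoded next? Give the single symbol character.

Answer: f

Derivation:
Interval width = high − low = 91/100 − 41/50 = 9/100
Scaled code = (code − low) / width = (1703/2000 − 41/50) / 9/100 = 7/20
  b: [0/1, 3/10) 
  f: [3/10, 2/5) ← scaled code falls here ✓
  e: [2/5, 7/10) 
  a: [7/10, 1/1) 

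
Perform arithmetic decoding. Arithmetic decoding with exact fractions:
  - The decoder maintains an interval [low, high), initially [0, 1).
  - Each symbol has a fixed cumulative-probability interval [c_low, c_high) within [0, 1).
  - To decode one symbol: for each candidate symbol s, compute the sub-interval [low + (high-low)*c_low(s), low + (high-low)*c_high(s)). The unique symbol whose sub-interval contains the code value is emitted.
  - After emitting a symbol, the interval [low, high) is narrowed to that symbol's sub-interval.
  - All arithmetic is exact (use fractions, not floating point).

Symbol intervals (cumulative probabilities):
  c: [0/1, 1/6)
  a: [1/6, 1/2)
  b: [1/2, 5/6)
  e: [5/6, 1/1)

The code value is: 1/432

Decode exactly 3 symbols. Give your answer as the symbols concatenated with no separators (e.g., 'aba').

Answer: ccc

Derivation:
Step 1: interval [0/1, 1/1), width = 1/1 - 0/1 = 1/1
  'c': [0/1 + 1/1*0/1, 0/1 + 1/1*1/6) = [0/1, 1/6) <- contains code 1/432
  'a': [0/1 + 1/1*1/6, 0/1 + 1/1*1/2) = [1/6, 1/2)
  'b': [0/1 + 1/1*1/2, 0/1 + 1/1*5/6) = [1/2, 5/6)
  'e': [0/1 + 1/1*5/6, 0/1 + 1/1*1/1) = [5/6, 1/1)
  emit 'c', narrow to [0/1, 1/6)
Step 2: interval [0/1, 1/6), width = 1/6 - 0/1 = 1/6
  'c': [0/1 + 1/6*0/1, 0/1 + 1/6*1/6) = [0/1, 1/36) <- contains code 1/432
  'a': [0/1 + 1/6*1/6, 0/1 + 1/6*1/2) = [1/36, 1/12)
  'b': [0/1 + 1/6*1/2, 0/1 + 1/6*5/6) = [1/12, 5/36)
  'e': [0/1 + 1/6*5/6, 0/1 + 1/6*1/1) = [5/36, 1/6)
  emit 'c', narrow to [0/1, 1/36)
Step 3: interval [0/1, 1/36), width = 1/36 - 0/1 = 1/36
  'c': [0/1 + 1/36*0/1, 0/1 + 1/36*1/6) = [0/1, 1/216) <- contains code 1/432
  'a': [0/1 + 1/36*1/6, 0/1 + 1/36*1/2) = [1/216, 1/72)
  'b': [0/1 + 1/36*1/2, 0/1 + 1/36*5/6) = [1/72, 5/216)
  'e': [0/1 + 1/36*5/6, 0/1 + 1/36*1/1) = [5/216, 1/36)
  emit 'c', narrow to [0/1, 1/216)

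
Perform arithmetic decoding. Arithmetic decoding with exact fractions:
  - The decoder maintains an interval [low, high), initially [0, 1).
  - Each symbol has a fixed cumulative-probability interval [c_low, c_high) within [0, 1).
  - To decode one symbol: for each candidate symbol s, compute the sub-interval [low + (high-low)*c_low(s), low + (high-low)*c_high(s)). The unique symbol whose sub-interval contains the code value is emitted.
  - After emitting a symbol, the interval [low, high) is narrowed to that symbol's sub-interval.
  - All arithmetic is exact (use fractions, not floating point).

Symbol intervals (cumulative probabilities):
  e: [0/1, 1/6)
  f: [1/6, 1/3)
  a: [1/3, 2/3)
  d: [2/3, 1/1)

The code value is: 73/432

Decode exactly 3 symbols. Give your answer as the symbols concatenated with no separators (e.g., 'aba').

Answer: fee

Derivation:
Step 1: interval [0/1, 1/1), width = 1/1 - 0/1 = 1/1
  'e': [0/1 + 1/1*0/1, 0/1 + 1/1*1/6) = [0/1, 1/6)
  'f': [0/1 + 1/1*1/6, 0/1 + 1/1*1/3) = [1/6, 1/3) <- contains code 73/432
  'a': [0/1 + 1/1*1/3, 0/1 + 1/1*2/3) = [1/3, 2/3)
  'd': [0/1 + 1/1*2/3, 0/1 + 1/1*1/1) = [2/3, 1/1)
  emit 'f', narrow to [1/6, 1/3)
Step 2: interval [1/6, 1/3), width = 1/3 - 1/6 = 1/6
  'e': [1/6 + 1/6*0/1, 1/6 + 1/6*1/6) = [1/6, 7/36) <- contains code 73/432
  'f': [1/6 + 1/6*1/6, 1/6 + 1/6*1/3) = [7/36, 2/9)
  'a': [1/6 + 1/6*1/3, 1/6 + 1/6*2/3) = [2/9, 5/18)
  'd': [1/6 + 1/6*2/3, 1/6 + 1/6*1/1) = [5/18, 1/3)
  emit 'e', narrow to [1/6, 7/36)
Step 3: interval [1/6, 7/36), width = 7/36 - 1/6 = 1/36
  'e': [1/6 + 1/36*0/1, 1/6 + 1/36*1/6) = [1/6, 37/216) <- contains code 73/432
  'f': [1/6 + 1/36*1/6, 1/6 + 1/36*1/3) = [37/216, 19/108)
  'a': [1/6 + 1/36*1/3, 1/6 + 1/36*2/3) = [19/108, 5/27)
  'd': [1/6 + 1/36*2/3, 1/6 + 1/36*1/1) = [5/27, 7/36)
  emit 'e', narrow to [1/6, 37/216)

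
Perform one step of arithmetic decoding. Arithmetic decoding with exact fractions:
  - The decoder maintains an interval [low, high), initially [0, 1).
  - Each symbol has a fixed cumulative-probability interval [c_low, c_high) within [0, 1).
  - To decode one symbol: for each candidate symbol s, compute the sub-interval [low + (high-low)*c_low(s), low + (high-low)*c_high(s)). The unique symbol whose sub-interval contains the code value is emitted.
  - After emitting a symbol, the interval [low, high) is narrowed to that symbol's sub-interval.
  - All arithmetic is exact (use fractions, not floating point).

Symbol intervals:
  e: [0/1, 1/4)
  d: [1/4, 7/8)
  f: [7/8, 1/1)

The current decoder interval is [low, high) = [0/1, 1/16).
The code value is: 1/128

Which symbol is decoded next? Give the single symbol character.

Answer: e

Derivation:
Interval width = high − low = 1/16 − 0/1 = 1/16
Scaled code = (code − low) / width = (1/128 − 0/1) / 1/16 = 1/8
  e: [0/1, 1/4) ← scaled code falls here ✓
  d: [1/4, 7/8) 
  f: [7/8, 1/1) 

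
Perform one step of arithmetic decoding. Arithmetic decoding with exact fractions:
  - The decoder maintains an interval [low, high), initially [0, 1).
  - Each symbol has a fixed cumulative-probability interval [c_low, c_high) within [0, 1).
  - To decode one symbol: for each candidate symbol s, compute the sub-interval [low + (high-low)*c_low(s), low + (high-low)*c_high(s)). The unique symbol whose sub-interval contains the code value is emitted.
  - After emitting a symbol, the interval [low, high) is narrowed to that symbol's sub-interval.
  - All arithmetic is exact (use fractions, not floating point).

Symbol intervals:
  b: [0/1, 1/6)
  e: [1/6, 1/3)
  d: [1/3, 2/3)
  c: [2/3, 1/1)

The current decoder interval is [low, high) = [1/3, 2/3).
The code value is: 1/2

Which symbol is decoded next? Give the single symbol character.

Answer: d

Derivation:
Interval width = high − low = 2/3 − 1/3 = 1/3
Scaled code = (code − low) / width = (1/2 − 1/3) / 1/3 = 1/2
  b: [0/1, 1/6) 
  e: [1/6, 1/3) 
  d: [1/3, 2/3) ← scaled code falls here ✓
  c: [2/3, 1/1) 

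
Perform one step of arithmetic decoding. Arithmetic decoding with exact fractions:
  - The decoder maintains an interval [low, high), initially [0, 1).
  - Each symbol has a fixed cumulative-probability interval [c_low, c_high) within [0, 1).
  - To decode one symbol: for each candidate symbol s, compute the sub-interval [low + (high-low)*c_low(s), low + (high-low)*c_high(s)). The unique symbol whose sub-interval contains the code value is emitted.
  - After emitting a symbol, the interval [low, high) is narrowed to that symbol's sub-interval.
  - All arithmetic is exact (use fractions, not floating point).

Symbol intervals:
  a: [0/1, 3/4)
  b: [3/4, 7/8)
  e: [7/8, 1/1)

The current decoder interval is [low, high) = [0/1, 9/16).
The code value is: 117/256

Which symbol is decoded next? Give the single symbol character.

Interval width = high − low = 9/16 − 0/1 = 9/16
Scaled code = (code − low) / width = (117/256 − 0/1) / 9/16 = 13/16
  a: [0/1, 3/4) 
  b: [3/4, 7/8) ← scaled code falls here ✓
  e: [7/8, 1/1) 

Answer: b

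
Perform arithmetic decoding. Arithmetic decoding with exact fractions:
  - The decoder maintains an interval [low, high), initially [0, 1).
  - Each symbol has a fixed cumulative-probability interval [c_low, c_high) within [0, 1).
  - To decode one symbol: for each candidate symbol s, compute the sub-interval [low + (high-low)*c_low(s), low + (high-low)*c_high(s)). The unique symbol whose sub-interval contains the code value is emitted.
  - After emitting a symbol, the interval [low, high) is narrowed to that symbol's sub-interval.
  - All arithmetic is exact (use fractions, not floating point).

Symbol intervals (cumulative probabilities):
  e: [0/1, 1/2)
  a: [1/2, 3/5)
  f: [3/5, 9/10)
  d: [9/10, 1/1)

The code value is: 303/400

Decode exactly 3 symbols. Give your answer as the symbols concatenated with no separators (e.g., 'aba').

Step 1: interval [0/1, 1/1), width = 1/1 - 0/1 = 1/1
  'e': [0/1 + 1/1*0/1, 0/1 + 1/1*1/2) = [0/1, 1/2)
  'a': [0/1 + 1/1*1/2, 0/1 + 1/1*3/5) = [1/2, 3/5)
  'f': [0/1 + 1/1*3/5, 0/1 + 1/1*9/10) = [3/5, 9/10) <- contains code 303/400
  'd': [0/1 + 1/1*9/10, 0/1 + 1/1*1/1) = [9/10, 1/1)
  emit 'f', narrow to [3/5, 9/10)
Step 2: interval [3/5, 9/10), width = 9/10 - 3/5 = 3/10
  'e': [3/5 + 3/10*0/1, 3/5 + 3/10*1/2) = [3/5, 3/4)
  'a': [3/5 + 3/10*1/2, 3/5 + 3/10*3/5) = [3/4, 39/50) <- contains code 303/400
  'f': [3/5 + 3/10*3/5, 3/5 + 3/10*9/10) = [39/50, 87/100)
  'd': [3/5 + 3/10*9/10, 3/5 + 3/10*1/1) = [87/100, 9/10)
  emit 'a', narrow to [3/4, 39/50)
Step 3: interval [3/4, 39/50), width = 39/50 - 3/4 = 3/100
  'e': [3/4 + 3/100*0/1, 3/4 + 3/100*1/2) = [3/4, 153/200) <- contains code 303/400
  'a': [3/4 + 3/100*1/2, 3/4 + 3/100*3/5) = [153/200, 96/125)
  'f': [3/4 + 3/100*3/5, 3/4 + 3/100*9/10) = [96/125, 777/1000)
  'd': [3/4 + 3/100*9/10, 3/4 + 3/100*1/1) = [777/1000, 39/50)
  emit 'e', narrow to [3/4, 153/200)

Answer: fae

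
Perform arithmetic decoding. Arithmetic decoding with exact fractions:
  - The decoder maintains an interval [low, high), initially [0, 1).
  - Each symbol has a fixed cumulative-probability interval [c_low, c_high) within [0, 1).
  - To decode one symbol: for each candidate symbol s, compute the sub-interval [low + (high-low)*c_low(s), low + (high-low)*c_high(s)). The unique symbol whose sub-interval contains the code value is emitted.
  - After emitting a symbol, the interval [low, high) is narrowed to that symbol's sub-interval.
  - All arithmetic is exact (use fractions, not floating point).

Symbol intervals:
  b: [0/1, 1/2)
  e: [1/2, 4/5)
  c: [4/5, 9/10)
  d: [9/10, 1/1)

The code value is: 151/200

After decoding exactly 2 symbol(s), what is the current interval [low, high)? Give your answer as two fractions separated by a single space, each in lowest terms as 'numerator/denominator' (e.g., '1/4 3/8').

Step 1: interval [0/1, 1/1), width = 1/1 - 0/1 = 1/1
  'b': [0/1 + 1/1*0/1, 0/1 + 1/1*1/2) = [0/1, 1/2)
  'e': [0/1 + 1/1*1/2, 0/1 + 1/1*4/5) = [1/2, 4/5) <- contains code 151/200
  'c': [0/1 + 1/1*4/5, 0/1 + 1/1*9/10) = [4/5, 9/10)
  'd': [0/1 + 1/1*9/10, 0/1 + 1/1*1/1) = [9/10, 1/1)
  emit 'e', narrow to [1/2, 4/5)
Step 2: interval [1/2, 4/5), width = 4/5 - 1/2 = 3/10
  'b': [1/2 + 3/10*0/1, 1/2 + 3/10*1/2) = [1/2, 13/20)
  'e': [1/2 + 3/10*1/2, 1/2 + 3/10*4/5) = [13/20, 37/50)
  'c': [1/2 + 3/10*4/5, 1/2 + 3/10*9/10) = [37/50, 77/100) <- contains code 151/200
  'd': [1/2 + 3/10*9/10, 1/2 + 3/10*1/1) = [77/100, 4/5)
  emit 'c', narrow to [37/50, 77/100)

Answer: 37/50 77/100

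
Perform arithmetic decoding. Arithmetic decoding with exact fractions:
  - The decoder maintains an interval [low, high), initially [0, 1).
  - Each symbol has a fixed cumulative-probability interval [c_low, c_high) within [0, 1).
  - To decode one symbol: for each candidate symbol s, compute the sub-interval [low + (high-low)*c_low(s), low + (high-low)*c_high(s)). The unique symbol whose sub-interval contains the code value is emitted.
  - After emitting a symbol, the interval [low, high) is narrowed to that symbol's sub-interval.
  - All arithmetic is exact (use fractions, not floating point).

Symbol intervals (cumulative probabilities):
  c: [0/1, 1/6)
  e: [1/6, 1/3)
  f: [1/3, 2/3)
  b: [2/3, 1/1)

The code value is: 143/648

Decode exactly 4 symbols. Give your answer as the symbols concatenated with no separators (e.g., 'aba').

Step 1: interval [0/1, 1/1), width = 1/1 - 0/1 = 1/1
  'c': [0/1 + 1/1*0/1, 0/1 + 1/1*1/6) = [0/1, 1/6)
  'e': [0/1 + 1/1*1/6, 0/1 + 1/1*1/3) = [1/6, 1/3) <- contains code 143/648
  'f': [0/1 + 1/1*1/3, 0/1 + 1/1*2/3) = [1/3, 2/3)
  'b': [0/1 + 1/1*2/3, 0/1 + 1/1*1/1) = [2/3, 1/1)
  emit 'e', narrow to [1/6, 1/3)
Step 2: interval [1/6, 1/3), width = 1/3 - 1/6 = 1/6
  'c': [1/6 + 1/6*0/1, 1/6 + 1/6*1/6) = [1/6, 7/36)
  'e': [1/6 + 1/6*1/6, 1/6 + 1/6*1/3) = [7/36, 2/9) <- contains code 143/648
  'f': [1/6 + 1/6*1/3, 1/6 + 1/6*2/3) = [2/9, 5/18)
  'b': [1/6 + 1/6*2/3, 1/6 + 1/6*1/1) = [5/18, 1/3)
  emit 'e', narrow to [7/36, 2/9)
Step 3: interval [7/36, 2/9), width = 2/9 - 7/36 = 1/36
  'c': [7/36 + 1/36*0/1, 7/36 + 1/36*1/6) = [7/36, 43/216)
  'e': [7/36 + 1/36*1/6, 7/36 + 1/36*1/3) = [43/216, 11/54)
  'f': [7/36 + 1/36*1/3, 7/36 + 1/36*2/3) = [11/54, 23/108)
  'b': [7/36 + 1/36*2/3, 7/36 + 1/36*1/1) = [23/108, 2/9) <- contains code 143/648
  emit 'b', narrow to [23/108, 2/9)
Step 4: interval [23/108, 2/9), width = 2/9 - 23/108 = 1/108
  'c': [23/108 + 1/108*0/1, 23/108 + 1/108*1/6) = [23/108, 139/648)
  'e': [23/108 + 1/108*1/6, 23/108 + 1/108*1/3) = [139/648, 35/162)
  'f': [23/108 + 1/108*1/3, 23/108 + 1/108*2/3) = [35/162, 71/324)
  'b': [23/108 + 1/108*2/3, 23/108 + 1/108*1/1) = [71/324, 2/9) <- contains code 143/648
  emit 'b', narrow to [71/324, 2/9)

Answer: eebb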